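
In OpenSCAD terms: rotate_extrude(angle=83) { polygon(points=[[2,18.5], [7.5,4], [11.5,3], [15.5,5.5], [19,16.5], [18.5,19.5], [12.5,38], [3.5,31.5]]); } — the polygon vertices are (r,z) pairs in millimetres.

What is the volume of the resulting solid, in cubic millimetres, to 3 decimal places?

Volume = 5998.990 mm³

Profile (r,z), 8 vertices: (2,18.5) (7.5,4) (11.5,3) (15.5,5.5) (19,16.5) (18.5,19.5) (12.5,38) (3.5,31.5)
edge 0: (2,18.5)→(7.5,4)  cross = 2·4 − 7.5·18.5 = -130.7500; (r_i+r_j)·cross = 9.5·-130.7500 = -1242.1250
edge 1: (7.5,4)→(11.5,3)  cross = 7.5·3 − 11.5·4 = -23.5000; (r_i+r_j)·cross = 19·-23.5000 = -446.5000
edge 2: (11.5,3)→(15.5,5.5)  cross = 11.5·5.5 − 15.5·3 = 16.7500; (r_i+r_j)·cross = 27·16.7500 = 452.2500
edge 3: (15.5,5.5)→(19,16.5)  cross = 15.5·16.5 − 19·5.5 = 151.2500; (r_i+r_j)·cross = 34.5·151.2500 = 5218.1250
edge 4: (19,16.5)→(18.5,19.5)  cross = 19·19.5 − 18.5·16.5 = 65.2500; (r_i+r_j)·cross = 37.5·65.2500 = 2446.8750
edge 5: (18.5,19.5)→(12.5,38)  cross = 18.5·38 − 12.5·19.5 = 459.2500; (r_i+r_j)·cross = 31·459.2500 = 14236.7500
edge 6: (12.5,38)→(3.5,31.5)  cross = 12.5·31.5 − 3.5·38 = 260.7500; (r_i+r_j)·cross = 16·260.7500 = 4172.0000
edge 7: (3.5,31.5)→(2,18.5)  cross = 3.5·18.5 − 2·31.5 = 1.7500; (r_i+r_j)·cross = 5.5·1.7500 = 9.6250
Σcross = 800.7500 → A = |Σcross|/2 = 400.3750 mm²
Σ(r_i+r_j)·cross = 24847.0000 → first moment M = |Σ|/6 = 4141.1667
R_c = M/A = 4141.1667/400.3750 = 10.3432 mm
θ = 83° = 1.448623 rad
V = θ·R_c·A = 1.448623·10.3432·400.3750 = 5998.990 mm³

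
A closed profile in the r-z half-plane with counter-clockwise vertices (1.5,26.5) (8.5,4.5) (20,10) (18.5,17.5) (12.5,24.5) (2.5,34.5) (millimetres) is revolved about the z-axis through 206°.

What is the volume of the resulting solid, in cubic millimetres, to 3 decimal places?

Volume = 10128.480 mm³

Profile (r,z), 6 vertices: (1.5,26.5) (8.5,4.5) (20,10) (18.5,17.5) (12.5,24.5) (2.5,34.5)
edge 0: (1.5,26.5)→(8.5,4.5)  cross = 1.5·4.5 − 8.5·26.5 = -218.5000; (r_i+r_j)·cross = 10·-218.5000 = -2185.0000
edge 1: (8.5,4.5)→(20,10)  cross = 8.5·10 − 20·4.5 = -5.0000; (r_i+r_j)·cross = 28.5·-5.0000 = -142.5000
edge 2: (20,10)→(18.5,17.5)  cross = 20·17.5 − 18.5·10 = 165.0000; (r_i+r_j)·cross = 38.5·165.0000 = 6352.5000
edge 3: (18.5,17.5)→(12.5,24.5)  cross = 18.5·24.5 − 12.5·17.5 = 234.5000; (r_i+r_j)·cross = 31·234.5000 = 7269.5000
edge 4: (12.5,24.5)→(2.5,34.5)  cross = 12.5·34.5 − 2.5·24.5 = 370.0000; (r_i+r_j)·cross = 15·370.0000 = 5550.0000
edge 5: (2.5,34.5)→(1.5,26.5)  cross = 2.5·26.5 − 1.5·34.5 = 14.5000; (r_i+r_j)·cross = 4·14.5000 = 58.0000
Σcross = 560.5000 → A = |Σcross|/2 = 280.2500 mm²
Σ(r_i+r_j)·cross = 16902.5000 → first moment M = |Σ|/6 = 2817.0833
R_c = M/A = 2817.0833/280.2500 = 10.0520 mm
θ = 206° = 3.595378 rad
V = θ·R_c·A = 3.595378·10.0520·280.2500 = 10128.480 mm³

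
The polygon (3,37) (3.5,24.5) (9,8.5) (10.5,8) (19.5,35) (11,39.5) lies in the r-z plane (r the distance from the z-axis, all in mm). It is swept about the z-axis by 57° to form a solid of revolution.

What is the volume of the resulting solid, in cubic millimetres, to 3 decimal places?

Profile (r,z), 6 vertices: (3,37) (3.5,24.5) (9,8.5) (10.5,8) (19.5,35) (11,39.5)
edge 0: (3,37)→(3.5,24.5)  cross = 3·24.5 − 3.5·37 = -56.0000; (r_i+r_j)·cross = 6.5·-56.0000 = -364.0000
edge 1: (3.5,24.5)→(9,8.5)  cross = 3.5·8.5 − 9·24.5 = -190.7500; (r_i+r_j)·cross = 12.5·-190.7500 = -2384.3750
edge 2: (9,8.5)→(10.5,8)  cross = 9·8 − 10.5·8.5 = -17.2500; (r_i+r_j)·cross = 19.5·-17.2500 = -336.3750
edge 3: (10.5,8)→(19.5,35)  cross = 10.5·35 − 19.5·8 = 211.5000; (r_i+r_j)·cross = 30·211.5000 = 6345.0000
edge 4: (19.5,35)→(11,39.5)  cross = 19.5·39.5 − 11·35 = 385.2500; (r_i+r_j)·cross = 30.5·385.2500 = 11750.1250
edge 5: (11,39.5)→(3,37)  cross = 11·37 − 3·39.5 = 288.5000; (r_i+r_j)·cross = 14·288.5000 = 4039.0000
Σcross = 621.2500 → A = |Σcross|/2 = 310.6250 mm²
Σ(r_i+r_j)·cross = 19049.3750 → first moment M = |Σ|/6 = 3174.8958
R_c = M/A = 3174.8958/310.6250 = 10.2210 mm
θ = 57° = 0.994838 rad
V = θ·R_c·A = 0.994838·10.2210·310.6250 = 3158.506 mm³

Volume = 3158.506 mm³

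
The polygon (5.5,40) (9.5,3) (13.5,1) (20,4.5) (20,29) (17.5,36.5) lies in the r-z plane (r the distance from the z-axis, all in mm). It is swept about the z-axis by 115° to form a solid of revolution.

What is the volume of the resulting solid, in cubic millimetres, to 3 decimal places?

Volume = 11583.181 mm³

Profile (r,z), 6 vertices: (5.5,40) (9.5,3) (13.5,1) (20,4.5) (20,29) (17.5,36.5)
edge 0: (5.5,40)→(9.5,3)  cross = 5.5·3 − 9.5·40 = -363.5000; (r_i+r_j)·cross = 15·-363.5000 = -5452.5000
edge 1: (9.5,3)→(13.5,1)  cross = 9.5·1 − 13.5·3 = -31.0000; (r_i+r_j)·cross = 23·-31.0000 = -713.0000
edge 2: (13.5,1)→(20,4.5)  cross = 13.5·4.5 − 20·1 = 40.7500; (r_i+r_j)·cross = 33.5·40.7500 = 1365.1250
edge 3: (20,4.5)→(20,29)  cross = 20·29 − 20·4.5 = 490.0000; (r_i+r_j)·cross = 40·490.0000 = 19600.0000
edge 4: (20,29)→(17.5,36.5)  cross = 20·36.5 − 17.5·29 = 222.5000; (r_i+r_j)·cross = 37.5·222.5000 = 8343.7500
edge 5: (17.5,36.5)→(5.5,40)  cross = 17.5·40 − 5.5·36.5 = 499.2500; (r_i+r_j)·cross = 23·499.2500 = 11482.7500
Σcross = 858.0000 → A = |Σcross|/2 = 429.0000 mm²
Σ(r_i+r_j)·cross = 34626.1250 → first moment M = |Σ|/6 = 5771.0208
R_c = M/A = 5771.0208/429.0000 = 13.4523 mm
θ = 115° = 2.007129 rad
V = θ·R_c·A = 2.007129·13.4523·429.0000 = 11583.181 mm³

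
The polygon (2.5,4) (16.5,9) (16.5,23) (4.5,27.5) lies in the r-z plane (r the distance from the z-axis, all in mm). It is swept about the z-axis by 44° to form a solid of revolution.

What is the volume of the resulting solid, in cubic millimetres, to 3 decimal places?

Volume = 1765.825 mm³

Profile (r,z), 4 vertices: (2.5,4) (16.5,9) (16.5,23) (4.5,27.5)
edge 0: (2.5,4)→(16.5,9)  cross = 2.5·9 − 16.5·4 = -43.5000; (r_i+r_j)·cross = 19·-43.5000 = -826.5000
edge 1: (16.5,9)→(16.5,23)  cross = 16.5·23 − 16.5·9 = 231.0000; (r_i+r_j)·cross = 33·231.0000 = 7623.0000
edge 2: (16.5,23)→(4.5,27.5)  cross = 16.5·27.5 − 4.5·23 = 350.2500; (r_i+r_j)·cross = 21·350.2500 = 7355.2500
edge 3: (4.5,27.5)→(2.5,4)  cross = 4.5·4 − 2.5·27.5 = -50.7500; (r_i+r_j)·cross = 7·-50.7500 = -355.2500
Σcross = 487.0000 → A = |Σcross|/2 = 243.5000 mm²
Σ(r_i+r_j)·cross = 13796.5000 → first moment M = |Σ|/6 = 2299.4167
R_c = M/A = 2299.4167/243.5000 = 9.4432 mm
θ = 44° = 0.767945 rad
V = θ·R_c·A = 0.767945·9.4432·243.5000 = 1765.825 mm³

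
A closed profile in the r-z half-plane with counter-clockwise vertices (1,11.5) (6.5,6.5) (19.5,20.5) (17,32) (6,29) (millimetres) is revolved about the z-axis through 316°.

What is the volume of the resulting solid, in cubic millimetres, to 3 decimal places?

Profile (r,z), 5 vertices: (1,11.5) (6.5,6.5) (19.5,20.5) (17,32) (6,29)
edge 0: (1,11.5)→(6.5,6.5)  cross = 1·6.5 − 6.5·11.5 = -68.2500; (r_i+r_j)·cross = 7.5·-68.2500 = -511.8750
edge 1: (6.5,6.5)→(19.5,20.5)  cross = 6.5·20.5 − 19.5·6.5 = 6.5000; (r_i+r_j)·cross = 26·6.5000 = 169.0000
edge 2: (19.5,20.5)→(17,32)  cross = 19.5·32 − 17·20.5 = 275.5000; (r_i+r_j)·cross = 36.5·275.5000 = 10055.7500
edge 3: (17,32)→(6,29)  cross = 17·29 − 6·32 = 301.0000; (r_i+r_j)·cross = 23·301.0000 = 6923.0000
edge 4: (6,29)→(1,11.5)  cross = 6·11.5 − 1·29 = 40.0000; (r_i+r_j)·cross = 7·40.0000 = 280.0000
Σcross = 554.7500 → A = |Σcross|/2 = 277.3750 mm²
Σ(r_i+r_j)·cross = 16915.8750 → first moment M = |Σ|/6 = 2819.3125
R_c = M/A = 2819.3125/277.3750 = 10.1643 mm
θ = 316° = 5.515240 rad
V = θ·R_c·A = 5.515240·10.1643·277.3750 = 15549.186 mm³

Volume = 15549.186 mm³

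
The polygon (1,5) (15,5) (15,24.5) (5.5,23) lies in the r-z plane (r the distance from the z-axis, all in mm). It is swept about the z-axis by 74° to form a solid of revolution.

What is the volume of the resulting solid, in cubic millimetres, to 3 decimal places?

Profile (r,z), 4 vertices: (1,5) (15,5) (15,24.5) (5.5,23)
edge 0: (1,5)→(15,5)  cross = 1·5 − 15·5 = -70.0000; (r_i+r_j)·cross = 16·-70.0000 = -1120.0000
edge 1: (15,5)→(15,24.5)  cross = 15·24.5 − 15·5 = 292.5000; (r_i+r_j)·cross = 30·292.5000 = 8775.0000
edge 2: (15,24.5)→(5.5,23)  cross = 15·23 − 5.5·24.5 = 210.2500; (r_i+r_j)·cross = 20.5·210.2500 = 4310.1250
edge 3: (5.5,23)→(1,5)  cross = 5.5·5 − 1·23 = 4.5000; (r_i+r_j)·cross = 6.5·4.5000 = 29.2500
Σcross = 437.2500 → A = |Σcross|/2 = 218.6250 mm²
Σ(r_i+r_j)·cross = 11994.3750 → first moment M = |Σ|/6 = 1999.0625
R_c = M/A = 1999.0625/218.6250 = 9.1438 mm
θ = 74° = 1.291544 rad
V = θ·R_c·A = 1.291544·9.1438·218.6250 = 2581.876 mm³

Volume = 2581.876 mm³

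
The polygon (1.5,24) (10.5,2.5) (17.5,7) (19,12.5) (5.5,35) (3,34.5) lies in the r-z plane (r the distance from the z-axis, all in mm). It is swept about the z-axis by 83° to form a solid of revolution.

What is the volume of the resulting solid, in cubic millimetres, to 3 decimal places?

Volume = 3960.415 mm³

Profile (r,z), 6 vertices: (1.5,24) (10.5,2.5) (17.5,7) (19,12.5) (5.5,35) (3,34.5)
edge 0: (1.5,24)→(10.5,2.5)  cross = 1.5·2.5 − 10.5·24 = -248.2500; (r_i+r_j)·cross = 12·-248.2500 = -2979.0000
edge 1: (10.5,2.5)→(17.5,7)  cross = 10.5·7 − 17.5·2.5 = 29.7500; (r_i+r_j)·cross = 28·29.7500 = 833.0000
edge 2: (17.5,7)→(19,12.5)  cross = 17.5·12.5 − 19·7 = 85.7500; (r_i+r_j)·cross = 36.5·85.7500 = 3129.8750
edge 3: (19,12.5)→(5.5,35)  cross = 19·35 − 5.5·12.5 = 596.2500; (r_i+r_j)·cross = 24.5·596.2500 = 14608.1250
edge 4: (5.5,35)→(3,34.5)  cross = 5.5·34.5 − 3·35 = 84.7500; (r_i+r_j)·cross = 8.5·84.7500 = 720.3750
edge 5: (3,34.5)→(1.5,24)  cross = 3·24 − 1.5·34.5 = 20.2500; (r_i+r_j)·cross = 4.5·20.2500 = 91.1250
Σcross = 568.5000 → A = |Σcross|/2 = 284.2500 mm²
Σ(r_i+r_j)·cross = 16403.5000 → first moment M = |Σ|/6 = 2733.9167
R_c = M/A = 2733.9167/284.2500 = 9.6180 mm
θ = 83° = 1.448623 rad
V = θ·R_c·A = 1.448623·9.6180·284.2500 = 3960.415 mm³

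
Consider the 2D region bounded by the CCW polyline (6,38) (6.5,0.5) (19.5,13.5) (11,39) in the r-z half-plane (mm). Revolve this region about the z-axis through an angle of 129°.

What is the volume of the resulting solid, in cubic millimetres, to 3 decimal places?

Profile (r,z), 4 vertices: (6,38) (6.5,0.5) (19.5,13.5) (11,39)
edge 0: (6,38)→(6.5,0.5)  cross = 6·0.5 − 6.5·38 = -244.0000; (r_i+r_j)·cross = 12.5·-244.0000 = -3050.0000
edge 1: (6.5,0.5)→(19.5,13.5)  cross = 6.5·13.5 − 19.5·0.5 = 78.0000; (r_i+r_j)·cross = 26·78.0000 = 2028.0000
edge 2: (19.5,13.5)→(11,39)  cross = 19.5·39 − 11·13.5 = 612.0000; (r_i+r_j)·cross = 30.5·612.0000 = 18666.0000
edge 3: (11,39)→(6,38)  cross = 11·38 − 6·39 = 184.0000; (r_i+r_j)·cross = 17·184.0000 = 3128.0000
Σcross = 630.0000 → A = |Σcross|/2 = 315.0000 mm²
Σ(r_i+r_j)·cross = 20772.0000 → first moment M = |Σ|/6 = 3462.0000
R_c = M/A = 3462.0000/315.0000 = 10.9905 mm
θ = 129° = 2.251475 rad
V = θ·R_c·A = 2.251475·10.9905·315.0000 = 7794.606 mm³

Volume = 7794.606 mm³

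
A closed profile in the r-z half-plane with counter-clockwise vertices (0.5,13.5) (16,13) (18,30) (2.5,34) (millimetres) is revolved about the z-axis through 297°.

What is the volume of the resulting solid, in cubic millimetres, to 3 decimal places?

Volume = 13793.634 mm³

Profile (r,z), 4 vertices: (0.5,13.5) (16,13) (18,30) (2.5,34)
edge 0: (0.5,13.5)→(16,13)  cross = 0.5·13 − 16·13.5 = -209.5000; (r_i+r_j)·cross = 16.5·-209.5000 = -3456.7500
edge 1: (16,13)→(18,30)  cross = 16·30 − 18·13 = 246.0000; (r_i+r_j)·cross = 34·246.0000 = 8364.0000
edge 2: (18,30)→(2.5,34)  cross = 18·34 − 2.5·30 = 537.0000; (r_i+r_j)·cross = 20.5·537.0000 = 11008.5000
edge 3: (2.5,34)→(0.5,13.5)  cross = 2.5·13.5 − 0.5·34 = 16.7500; (r_i+r_j)·cross = 3·16.7500 = 50.2500
Σcross = 590.2500 → A = |Σcross|/2 = 295.1250 mm²
Σ(r_i+r_j)·cross = 15966.0000 → first moment M = |Σ|/6 = 2661.0000
R_c = M/A = 2661.0000/295.1250 = 9.0165 mm
θ = 297° = 5.183628 rad
V = θ·R_c·A = 5.183628·9.0165·295.1250 = 13793.634 mm³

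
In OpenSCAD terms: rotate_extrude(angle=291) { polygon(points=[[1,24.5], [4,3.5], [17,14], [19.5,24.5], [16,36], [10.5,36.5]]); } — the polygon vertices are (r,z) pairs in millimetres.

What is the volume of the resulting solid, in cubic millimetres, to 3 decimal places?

Profile (r,z), 6 vertices: (1,24.5) (4,3.5) (17,14) (19.5,24.5) (16,36) (10.5,36.5)
edge 0: (1,24.5)→(4,3.5)  cross = 1·3.5 − 4·24.5 = -94.5000; (r_i+r_j)·cross = 5·-94.5000 = -472.5000
edge 1: (4,3.5)→(17,14)  cross = 4·14 − 17·3.5 = -3.5000; (r_i+r_j)·cross = 21·-3.5000 = -73.5000
edge 2: (17,14)→(19.5,24.5)  cross = 17·24.5 − 19.5·14 = 143.5000; (r_i+r_j)·cross = 36.5·143.5000 = 5237.7500
edge 3: (19.5,24.5)→(16,36)  cross = 19.5·36 − 16·24.5 = 310.0000; (r_i+r_j)·cross = 35.5·310.0000 = 11005.0000
edge 4: (16,36)→(10.5,36.5)  cross = 16·36.5 − 10.5·36 = 206.0000; (r_i+r_j)·cross = 26.5·206.0000 = 5459.0000
edge 5: (10.5,36.5)→(1,24.5)  cross = 10.5·24.5 − 1·36.5 = 220.7500; (r_i+r_j)·cross = 11.5·220.7500 = 2538.6250
Σcross = 782.2500 → A = |Σcross|/2 = 391.1250 mm²
Σ(r_i+r_j)·cross = 23694.3750 → first moment M = |Σ|/6 = 3949.0625
R_c = M/A = 3949.0625/391.1250 = 10.0967 mm
θ = 291° = 5.078908 rad
V = θ·R_c·A = 5.078908·10.0967·391.1250 = 20056.926 mm³

Volume = 20056.926 mm³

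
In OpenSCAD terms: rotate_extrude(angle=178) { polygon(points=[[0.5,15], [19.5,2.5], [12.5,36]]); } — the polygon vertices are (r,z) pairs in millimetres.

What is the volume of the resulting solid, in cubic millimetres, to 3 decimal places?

Volume = 9238.508 mm³

Profile (r,z), 3 vertices: (0.5,15) (19.5,2.5) (12.5,36)
edge 0: (0.5,15)→(19.5,2.5)  cross = 0.5·2.5 − 19.5·15 = -291.2500; (r_i+r_j)·cross = 20·-291.2500 = -5825.0000
edge 1: (19.5,2.5)→(12.5,36)  cross = 19.5·36 − 12.5·2.5 = 670.7500; (r_i+r_j)·cross = 32·670.7500 = 21464.0000
edge 2: (12.5,36)→(0.5,15)  cross = 12.5·15 − 0.5·36 = 169.5000; (r_i+r_j)·cross = 13·169.5000 = 2203.5000
Σcross = 549.0000 → A = |Σcross|/2 = 274.5000 mm²
Σ(r_i+r_j)·cross = 17842.5000 → first moment M = |Σ|/6 = 2973.7500
R_c = M/A = 2973.7500/274.5000 = 10.8333 mm
θ = 178° = 3.106686 rad
V = θ·R_c·A = 3.106686·10.8333·274.5000 = 9238.508 mm³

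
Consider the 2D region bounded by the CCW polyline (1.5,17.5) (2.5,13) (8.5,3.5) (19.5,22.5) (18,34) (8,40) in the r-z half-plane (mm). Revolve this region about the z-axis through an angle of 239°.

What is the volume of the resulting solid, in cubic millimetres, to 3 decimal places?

Volume = 16901.388 mm³

Profile (r,z), 6 vertices: (1.5,17.5) (2.5,13) (8.5,3.5) (19.5,22.5) (18,34) (8,40)
edge 0: (1.5,17.5)→(2.5,13)  cross = 1.5·13 − 2.5·17.5 = -24.2500; (r_i+r_j)·cross = 4·-24.2500 = -97.0000
edge 1: (2.5,13)→(8.5,3.5)  cross = 2.5·3.5 − 8.5·13 = -101.7500; (r_i+r_j)·cross = 11·-101.7500 = -1119.2500
edge 2: (8.5,3.5)→(19.5,22.5)  cross = 8.5·22.5 − 19.5·3.5 = 123.0000; (r_i+r_j)·cross = 28·123.0000 = 3444.0000
edge 3: (19.5,22.5)→(18,34)  cross = 19.5·34 − 18·22.5 = 258.0000; (r_i+r_j)·cross = 37.5·258.0000 = 9675.0000
edge 4: (18,34)→(8,40)  cross = 18·40 − 8·34 = 448.0000; (r_i+r_j)·cross = 26·448.0000 = 11648.0000
edge 5: (8,40)→(1.5,17.5)  cross = 8·17.5 − 1.5·40 = 80.0000; (r_i+r_j)·cross = 9.5·80.0000 = 760.0000
Σcross = 783.0000 → A = |Σcross|/2 = 391.5000 mm²
Σ(r_i+r_j)·cross = 24310.7500 → first moment M = |Σ|/6 = 4051.7917
R_c = M/A = 4051.7917/391.5000 = 10.3494 mm
θ = 239° = 4.171337 rad
V = θ·R_c·A = 4.171337·10.3494·391.5000 = 16901.388 mm³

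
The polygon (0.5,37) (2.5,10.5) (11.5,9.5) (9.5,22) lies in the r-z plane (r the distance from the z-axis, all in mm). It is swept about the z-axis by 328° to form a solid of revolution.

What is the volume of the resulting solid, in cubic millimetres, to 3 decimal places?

Volume = 4964.252 mm³

Profile (r,z), 4 vertices: (0.5,37) (2.5,10.5) (11.5,9.5) (9.5,22)
edge 0: (0.5,37)→(2.5,10.5)  cross = 0.5·10.5 − 2.5·37 = -87.2500; (r_i+r_j)·cross = 3·-87.2500 = -261.7500
edge 1: (2.5,10.5)→(11.5,9.5)  cross = 2.5·9.5 − 11.5·10.5 = -97.0000; (r_i+r_j)·cross = 14·-97.0000 = -1358.0000
edge 2: (11.5,9.5)→(9.5,22)  cross = 11.5·22 − 9.5·9.5 = 162.7500; (r_i+r_j)·cross = 21·162.7500 = 3417.7500
edge 3: (9.5,22)→(0.5,37)  cross = 9.5·37 − 0.5·22 = 340.5000; (r_i+r_j)·cross = 10·340.5000 = 3405.0000
Σcross = 319.0000 → A = |Σcross|/2 = 159.5000 mm²
Σ(r_i+r_j)·cross = 5203.0000 → first moment M = |Σ|/6 = 867.1667
R_c = M/A = 867.1667/159.5000 = 5.4368 mm
θ = 328° = 5.724680 rad
V = θ·R_c·A = 5.724680·5.4368·159.5000 = 4964.252 mm³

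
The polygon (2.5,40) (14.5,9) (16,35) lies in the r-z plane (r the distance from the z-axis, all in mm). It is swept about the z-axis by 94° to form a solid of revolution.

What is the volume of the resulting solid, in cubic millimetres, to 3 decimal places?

Profile (r,z), 3 vertices: (2.5,40) (14.5,9) (16,35)
edge 0: (2.5,40)→(14.5,9)  cross = 2.5·9 − 14.5·40 = -557.5000; (r_i+r_j)·cross = 17·-557.5000 = -9477.5000
edge 1: (14.5,9)→(16,35)  cross = 14.5·35 − 16·9 = 363.5000; (r_i+r_j)·cross = 30.5·363.5000 = 11086.7500
edge 2: (16,35)→(2.5,40)  cross = 16·40 − 2.5·35 = 552.5000; (r_i+r_j)·cross = 18.5·552.5000 = 10221.2500
Σcross = 358.5000 → A = |Σcross|/2 = 179.2500 mm²
Σ(r_i+r_j)·cross = 11830.5000 → first moment M = |Σ|/6 = 1971.7500
R_c = M/A = 1971.7500/179.2500 = 11.0000 mm
θ = 94° = 1.640609 rad
V = θ·R_c·A = 1.640609·11.0000·179.2500 = 3234.872 mm³

Volume = 3234.872 mm³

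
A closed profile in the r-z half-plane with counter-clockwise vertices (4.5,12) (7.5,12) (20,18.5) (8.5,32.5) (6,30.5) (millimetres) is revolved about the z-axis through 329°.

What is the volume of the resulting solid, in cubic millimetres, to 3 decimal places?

Profile (r,z), 5 vertices: (4.5,12) (7.5,12) (20,18.5) (8.5,32.5) (6,30.5)
edge 0: (4.5,12)→(7.5,12)  cross = 4.5·12 − 7.5·12 = -36.0000; (r_i+r_j)·cross = 12·-36.0000 = -432.0000
edge 1: (7.5,12)→(20,18.5)  cross = 7.5·18.5 − 20·12 = -101.2500; (r_i+r_j)·cross = 27.5·-101.2500 = -2784.3750
edge 2: (20,18.5)→(8.5,32.5)  cross = 20·32.5 − 8.5·18.5 = 492.7500; (r_i+r_j)·cross = 28.5·492.7500 = 14043.3750
edge 3: (8.5,32.5)→(6,30.5)  cross = 8.5·30.5 − 6·32.5 = 64.2500; (r_i+r_j)·cross = 14.5·64.2500 = 931.6250
edge 4: (6,30.5)→(4.5,12)  cross = 6·12 − 4.5·30.5 = -65.2500; (r_i+r_j)·cross = 10.5·-65.2500 = -685.1250
Σcross = 354.5000 → A = |Σcross|/2 = 177.2500 mm²
Σ(r_i+r_j)·cross = 11073.5000 → first moment M = |Σ|/6 = 1845.5833
R_c = M/A = 1845.5833/177.2500 = 10.4123 mm
θ = 329° = 5.742133 rad
V = θ·R_c·A = 5.742133·10.4123·177.2500 = 10597.585 mm³

Volume = 10597.585 mm³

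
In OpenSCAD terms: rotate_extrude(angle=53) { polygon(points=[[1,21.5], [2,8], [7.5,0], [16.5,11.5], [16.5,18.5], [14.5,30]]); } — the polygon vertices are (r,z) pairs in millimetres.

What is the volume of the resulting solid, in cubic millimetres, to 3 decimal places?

Profile (r,z), 6 vertices: (1,21.5) (2,8) (7.5,0) (16.5,11.5) (16.5,18.5) (14.5,30)
edge 0: (1,21.5)→(2,8)  cross = 1·8 − 2·21.5 = -35.0000; (r_i+r_j)·cross = 3·-35.0000 = -105.0000
edge 1: (2,8)→(7.5,0)  cross = 2·0 − 7.5·8 = -60.0000; (r_i+r_j)·cross = 9.5·-60.0000 = -570.0000
edge 2: (7.5,0)→(16.5,11.5)  cross = 7.5·11.5 − 16.5·0 = 86.2500; (r_i+r_j)·cross = 24·86.2500 = 2070.0000
edge 3: (16.5,11.5)→(16.5,18.5)  cross = 16.5·18.5 − 16.5·11.5 = 115.5000; (r_i+r_j)·cross = 33·115.5000 = 3811.5000
edge 4: (16.5,18.5)→(14.5,30)  cross = 16.5·30 − 14.5·18.5 = 226.7500; (r_i+r_j)·cross = 31·226.7500 = 7029.2500
edge 5: (14.5,30)→(1,21.5)  cross = 14.5·21.5 − 1·30 = 281.7500; (r_i+r_j)·cross = 15.5·281.7500 = 4367.1250
Σcross = 615.2500 → A = |Σcross|/2 = 307.6250 mm²
Σ(r_i+r_j)·cross = 16602.8750 → first moment M = |Σ|/6 = 2767.1458
R_c = M/A = 2767.1458/307.6250 = 8.9952 mm
θ = 53° = 0.925025 rad
V = θ·R_c·A = 0.925025·8.9952·307.6250 = 2559.678 mm³

Volume = 2559.678 mm³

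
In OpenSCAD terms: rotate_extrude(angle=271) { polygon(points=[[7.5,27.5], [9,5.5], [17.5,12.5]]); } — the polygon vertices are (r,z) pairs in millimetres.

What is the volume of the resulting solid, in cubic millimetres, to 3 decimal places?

Volume = 5293.482 mm³

Profile (r,z), 3 vertices: (7.5,27.5) (9,5.5) (17.5,12.5)
edge 0: (7.5,27.5)→(9,5.5)  cross = 7.5·5.5 − 9·27.5 = -206.2500; (r_i+r_j)·cross = 16.5·-206.2500 = -3403.1250
edge 1: (9,5.5)→(17.5,12.5)  cross = 9·12.5 − 17.5·5.5 = 16.2500; (r_i+r_j)·cross = 26.5·16.2500 = 430.6250
edge 2: (17.5,12.5)→(7.5,27.5)  cross = 17.5·27.5 − 7.5·12.5 = 387.5000; (r_i+r_j)·cross = 25·387.5000 = 9687.5000
Σcross = 197.5000 → A = |Σcross|/2 = 98.7500 mm²
Σ(r_i+r_j)·cross = 6715.0000 → first moment M = |Σ|/6 = 1119.1667
R_c = M/A = 1119.1667/98.7500 = 11.3333 mm
θ = 271° = 4.729842 rad
V = θ·R_c·A = 4.729842·11.3333·98.7500 = 5293.482 mm³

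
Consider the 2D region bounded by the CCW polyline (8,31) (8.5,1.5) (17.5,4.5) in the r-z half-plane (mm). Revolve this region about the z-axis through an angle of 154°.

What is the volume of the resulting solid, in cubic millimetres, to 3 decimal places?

Volume = 4066.652 mm³

Profile (r,z), 3 vertices: (8,31) (8.5,1.5) (17.5,4.5)
edge 0: (8,31)→(8.5,1.5)  cross = 8·1.5 − 8.5·31 = -251.5000; (r_i+r_j)·cross = 16.5·-251.5000 = -4149.7500
edge 1: (8.5,1.5)→(17.5,4.5)  cross = 8.5·4.5 − 17.5·1.5 = 12.0000; (r_i+r_j)·cross = 26·12.0000 = 312.0000
edge 2: (17.5,4.5)→(8,31)  cross = 17.5·31 − 8·4.5 = 506.5000; (r_i+r_j)·cross = 25.5·506.5000 = 12915.7500
Σcross = 267.0000 → A = |Σcross|/2 = 133.5000 mm²
Σ(r_i+r_j)·cross = 9078.0000 → first moment M = |Σ|/6 = 1513.0000
R_c = M/A = 1513.0000/133.5000 = 11.3333 mm
θ = 154° = 2.687807 rad
V = θ·R_c·A = 2.687807·11.3333·133.5000 = 4066.652 mm³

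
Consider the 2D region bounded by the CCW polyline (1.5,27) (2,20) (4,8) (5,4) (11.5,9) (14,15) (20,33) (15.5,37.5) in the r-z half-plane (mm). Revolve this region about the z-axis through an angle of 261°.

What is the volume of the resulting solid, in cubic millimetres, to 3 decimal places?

Volume = 15653.751 mm³

Profile (r,z), 8 vertices: (1.5,27) (2,20) (4,8) (5,4) (11.5,9) (14,15) (20,33) (15.5,37.5)
edge 0: (1.5,27)→(2,20)  cross = 1.5·20 − 2·27 = -24.0000; (r_i+r_j)·cross = 3.5·-24.0000 = -84.0000
edge 1: (2,20)→(4,8)  cross = 2·8 − 4·20 = -64.0000; (r_i+r_j)·cross = 6·-64.0000 = -384.0000
edge 2: (4,8)→(5,4)  cross = 4·4 − 5·8 = -24.0000; (r_i+r_j)·cross = 9·-24.0000 = -216.0000
edge 3: (5,4)→(11.5,9)  cross = 5·9 − 11.5·4 = -1.0000; (r_i+r_j)·cross = 16.5·-1.0000 = -16.5000
edge 4: (11.5,9)→(14,15)  cross = 11.5·15 − 14·9 = 46.5000; (r_i+r_j)·cross = 25.5·46.5000 = 1185.7500
edge 5: (14,15)→(20,33)  cross = 14·33 − 20·15 = 162.0000; (r_i+r_j)·cross = 34·162.0000 = 5508.0000
edge 6: (20,33)→(15.5,37.5)  cross = 20·37.5 − 15.5·33 = 238.5000; (r_i+r_j)·cross = 35.5·238.5000 = 8466.7500
edge 7: (15.5,37.5)→(1.5,27)  cross = 15.5·27 − 1.5·37.5 = 362.2500; (r_i+r_j)·cross = 17·362.2500 = 6158.2500
Σcross = 696.2500 → A = |Σcross|/2 = 348.1250 mm²
Σ(r_i+r_j)·cross = 20618.2500 → first moment M = |Σ|/6 = 3436.3750
R_c = M/A = 3436.3750/348.1250 = 9.8711 mm
θ = 261° = 4.555309 rad
V = θ·R_c·A = 4.555309·9.8711·348.1250 = 15653.751 mm³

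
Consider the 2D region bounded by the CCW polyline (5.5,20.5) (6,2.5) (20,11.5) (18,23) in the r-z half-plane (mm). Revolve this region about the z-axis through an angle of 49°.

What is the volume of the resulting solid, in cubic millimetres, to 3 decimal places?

Volume = 2073.941 mm³

Profile (r,z), 4 vertices: (5.5,20.5) (6,2.5) (20,11.5) (18,23)
edge 0: (5.5,20.5)→(6,2.5)  cross = 5.5·2.5 − 6·20.5 = -109.2500; (r_i+r_j)·cross = 11.5·-109.2500 = -1256.3750
edge 1: (6,2.5)→(20,11.5)  cross = 6·11.5 − 20·2.5 = 19.0000; (r_i+r_j)·cross = 26·19.0000 = 494.0000
edge 2: (20,11.5)→(18,23)  cross = 20·23 − 18·11.5 = 253.0000; (r_i+r_j)·cross = 38·253.0000 = 9614.0000
edge 3: (18,23)→(5.5,20.5)  cross = 18·20.5 − 5.5·23 = 242.5000; (r_i+r_j)·cross = 23.5·242.5000 = 5698.7500
Σcross = 405.2500 → A = |Σcross|/2 = 202.6250 mm²
Σ(r_i+r_j)·cross = 14550.3750 → first moment M = |Σ|/6 = 2425.0625
R_c = M/A = 2425.0625/202.6250 = 11.9682 mm
θ = 49° = 0.855211 rad
V = θ·R_c·A = 0.855211·11.9682·202.6250 = 2073.941 mm³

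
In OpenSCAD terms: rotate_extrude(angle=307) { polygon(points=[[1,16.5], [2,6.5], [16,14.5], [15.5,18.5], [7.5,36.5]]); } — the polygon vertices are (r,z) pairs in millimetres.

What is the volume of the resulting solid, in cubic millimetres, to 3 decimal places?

Volume = 10160.412 mm³

Profile (r,z), 5 vertices: (1,16.5) (2,6.5) (16,14.5) (15.5,18.5) (7.5,36.5)
edge 0: (1,16.5)→(2,6.5)  cross = 1·6.5 − 2·16.5 = -26.5000; (r_i+r_j)·cross = 3·-26.5000 = -79.5000
edge 1: (2,6.5)→(16,14.5)  cross = 2·14.5 − 16·6.5 = -75.0000; (r_i+r_j)·cross = 18·-75.0000 = -1350.0000
edge 2: (16,14.5)→(15.5,18.5)  cross = 16·18.5 − 15.5·14.5 = 71.2500; (r_i+r_j)·cross = 31.5·71.2500 = 2244.3750
edge 3: (15.5,18.5)→(7.5,36.5)  cross = 15.5·36.5 − 7.5·18.5 = 427.0000; (r_i+r_j)·cross = 23·427.0000 = 9821.0000
edge 4: (7.5,36.5)→(1,16.5)  cross = 7.5·16.5 − 1·36.5 = 87.2500; (r_i+r_j)·cross = 8.5·87.2500 = 741.6250
Σcross = 484.0000 → A = |Σcross|/2 = 242.0000 mm²
Σ(r_i+r_j)·cross = 11377.5000 → first moment M = |Σ|/6 = 1896.2500
R_c = M/A = 1896.2500/242.0000 = 7.8357 mm
θ = 307° = 5.358161 rad
V = θ·R_c·A = 5.358161·7.8357·242.0000 = 10160.412 mm³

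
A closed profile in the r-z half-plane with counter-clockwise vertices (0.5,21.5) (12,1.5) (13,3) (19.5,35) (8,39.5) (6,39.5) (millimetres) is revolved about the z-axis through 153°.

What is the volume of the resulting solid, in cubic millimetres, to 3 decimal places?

Profile (r,z), 6 vertices: (0.5,21.5) (12,1.5) (13,3) (19.5,35) (8,39.5) (6,39.5)
edge 0: (0.5,21.5)→(12,1.5)  cross = 0.5·1.5 − 12·21.5 = -257.2500; (r_i+r_j)·cross = 12.5·-257.2500 = -3215.6250
edge 1: (12,1.5)→(13,3)  cross = 12·3 − 13·1.5 = 16.5000; (r_i+r_j)·cross = 25·16.5000 = 412.5000
edge 2: (13,3)→(19.5,35)  cross = 13·35 − 19.5·3 = 396.5000; (r_i+r_j)·cross = 32.5·396.5000 = 12886.2500
edge 3: (19.5,35)→(8,39.5)  cross = 19.5·39.5 − 8·35 = 490.2500; (r_i+r_j)·cross = 27.5·490.2500 = 13481.8750
edge 4: (8,39.5)→(6,39.5)  cross = 8·39.5 − 6·39.5 = 79.0000; (r_i+r_j)·cross = 14·79.0000 = 1106.0000
edge 5: (6,39.5)→(0.5,21.5)  cross = 6·21.5 − 0.5·39.5 = 109.2500; (r_i+r_j)·cross = 6.5·109.2500 = 710.1250
Σcross = 834.2500 → A = |Σcross|/2 = 417.1250 mm²
Σ(r_i+r_j)·cross = 25381.1250 → first moment M = |Σ|/6 = 4230.1875
R_c = M/A = 4230.1875/417.1250 = 10.1413 mm
θ = 153° = 2.670354 rad
V = θ·R_c·A = 2.670354·10.1413·417.1250 = 11296.097 mm³

Volume = 11296.097 mm³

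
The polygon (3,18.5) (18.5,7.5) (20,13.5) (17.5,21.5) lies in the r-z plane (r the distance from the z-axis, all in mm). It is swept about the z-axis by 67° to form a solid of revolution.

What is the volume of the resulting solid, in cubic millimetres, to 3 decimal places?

Profile (r,z), 4 vertices: (3,18.5) (18.5,7.5) (20,13.5) (17.5,21.5)
edge 0: (3,18.5)→(18.5,7.5)  cross = 3·7.5 − 18.5·18.5 = -319.7500; (r_i+r_j)·cross = 21.5·-319.7500 = -6874.6250
edge 1: (18.5,7.5)→(20,13.5)  cross = 18.5·13.5 − 20·7.5 = 99.7500; (r_i+r_j)·cross = 38.5·99.7500 = 3840.3750
edge 2: (20,13.5)→(17.5,21.5)  cross = 20·21.5 − 17.5·13.5 = 193.7500; (r_i+r_j)·cross = 37.5·193.7500 = 7265.6250
edge 3: (17.5,21.5)→(3,18.5)  cross = 17.5·18.5 − 3·21.5 = 259.2500; (r_i+r_j)·cross = 20.5·259.2500 = 5314.6250
Σcross = 233.0000 → A = |Σcross|/2 = 116.5000 mm²
Σ(r_i+r_j)·cross = 9546.0000 → first moment M = |Σ|/6 = 1591.0000
R_c = M/A = 1591.0000/116.5000 = 13.6567 mm
θ = 67° = 1.169371 rad
V = θ·R_c·A = 1.169371·13.6567·116.5000 = 1860.469 mm³

Volume = 1860.469 mm³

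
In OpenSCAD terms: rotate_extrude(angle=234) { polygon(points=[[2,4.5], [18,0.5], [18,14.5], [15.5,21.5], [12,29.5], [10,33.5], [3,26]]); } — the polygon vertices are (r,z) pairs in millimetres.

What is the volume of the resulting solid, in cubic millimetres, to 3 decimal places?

Profile (r,z), 7 vertices: (2,4.5) (18,0.5) (18,14.5) (15.5,21.5) (12,29.5) (10,33.5) (3,26)
edge 0: (2,4.5)→(18,0.5)  cross = 2·0.5 − 18·4.5 = -80.0000; (r_i+r_j)·cross = 20·-80.0000 = -1600.0000
edge 1: (18,0.5)→(18,14.5)  cross = 18·14.5 − 18·0.5 = 252.0000; (r_i+r_j)·cross = 36·252.0000 = 9072.0000
edge 2: (18,14.5)→(15.5,21.5)  cross = 18·21.5 − 15.5·14.5 = 162.2500; (r_i+r_j)·cross = 33.5·162.2500 = 5435.3750
edge 3: (15.5,21.5)→(12,29.5)  cross = 15.5·29.5 − 12·21.5 = 199.2500; (r_i+r_j)·cross = 27.5·199.2500 = 5479.3750
edge 4: (12,29.5)→(10,33.5)  cross = 12·33.5 − 10·29.5 = 107.0000; (r_i+r_j)·cross = 22·107.0000 = 2354.0000
edge 5: (10,33.5)→(3,26)  cross = 10·26 − 3·33.5 = 159.5000; (r_i+r_j)·cross = 13·159.5000 = 2073.5000
edge 6: (3,26)→(2,4.5)  cross = 3·4.5 − 2·26 = -38.5000; (r_i+r_j)·cross = 5·-38.5000 = -192.5000
Σcross = 761.5000 → A = |Σcross|/2 = 380.7500 mm²
Σ(r_i+r_j)·cross = 22621.7500 → first moment M = |Σ|/6 = 3770.2917
R_c = M/A = 3770.2917/380.7500 = 9.9023 mm
θ = 234° = 4.084070 rad
V = θ·R_c·A = 4.084070·9.9023·380.7500 = 15398.137 mm³

Volume = 15398.137 mm³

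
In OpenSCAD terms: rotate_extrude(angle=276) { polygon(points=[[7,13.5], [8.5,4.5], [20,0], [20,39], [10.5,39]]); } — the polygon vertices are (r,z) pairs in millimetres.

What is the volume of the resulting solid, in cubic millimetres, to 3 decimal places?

Profile (r,z), 5 vertices: (7,13.5) (8.5,4.5) (20,0) (20,39) (10.5,39)
edge 0: (7,13.5)→(8.5,4.5)  cross = 7·4.5 − 8.5·13.5 = -83.2500; (r_i+r_j)·cross = 15.5·-83.2500 = -1290.3750
edge 1: (8.5,4.5)→(20,0)  cross = 8.5·0 − 20·4.5 = -90.0000; (r_i+r_j)·cross = 28.5·-90.0000 = -2565.0000
edge 2: (20,0)→(20,39)  cross = 20·39 − 20·0 = 780.0000; (r_i+r_j)·cross = 40·780.0000 = 31200.0000
edge 3: (20,39)→(10.5,39)  cross = 20·39 − 10.5·39 = 370.5000; (r_i+r_j)·cross = 30.5·370.5000 = 11300.2500
edge 4: (10.5,39)→(7,13.5)  cross = 10.5·13.5 − 7·39 = -131.2500; (r_i+r_j)·cross = 17.5·-131.2500 = -2296.8750
Σcross = 846.0000 → A = |Σcross|/2 = 423.0000 mm²
Σ(r_i+r_j)·cross = 36348.0000 → first moment M = |Σ|/6 = 6058.0000
R_c = M/A = 6058.0000/423.0000 = 14.3215 mm
θ = 276° = 4.817109 rad
V = θ·R_c·A = 4.817109·14.3215·423.0000 = 29182.045 mm³

Volume = 29182.045 mm³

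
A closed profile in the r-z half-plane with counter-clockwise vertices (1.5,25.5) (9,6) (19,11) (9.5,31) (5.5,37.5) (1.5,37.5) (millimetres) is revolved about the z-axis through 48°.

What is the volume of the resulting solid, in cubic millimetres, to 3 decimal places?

Profile (r,z), 6 vertices: (1.5,25.5) (9,6) (19,11) (9.5,31) (5.5,37.5) (1.5,37.5)
edge 0: (1.5,25.5)→(9,6)  cross = 1.5·6 − 9·25.5 = -220.5000; (r_i+r_j)·cross = 10.5·-220.5000 = -2315.2500
edge 1: (9,6)→(19,11)  cross = 9·11 − 19·6 = -15.0000; (r_i+r_j)·cross = 28·-15.0000 = -420.0000
edge 2: (19,11)→(9.5,31)  cross = 19·31 − 9.5·11 = 484.5000; (r_i+r_j)·cross = 28.5·484.5000 = 13808.2500
edge 3: (9.5,31)→(5.5,37.5)  cross = 9.5·37.5 − 5.5·31 = 185.7500; (r_i+r_j)·cross = 15·185.7500 = 2786.2500
edge 4: (5.5,37.5)→(1.5,37.5)  cross = 5.5·37.5 − 1.5·37.5 = 150.0000; (r_i+r_j)·cross = 7·150.0000 = 1050.0000
edge 5: (1.5,37.5)→(1.5,25.5)  cross = 1.5·25.5 − 1.5·37.5 = -18.0000; (r_i+r_j)·cross = 3·-18.0000 = -54.0000
Σcross = 566.7500 → A = |Σcross|/2 = 283.3750 mm²
Σ(r_i+r_j)·cross = 14855.2500 → first moment M = |Σ|/6 = 2475.8750
R_c = M/A = 2475.8750/283.3750 = 8.7371 mm
θ = 48° = 0.837758 rad
V = θ·R_c·A = 0.837758·8.7371·283.3750 = 2074.184 mm³

Volume = 2074.184 mm³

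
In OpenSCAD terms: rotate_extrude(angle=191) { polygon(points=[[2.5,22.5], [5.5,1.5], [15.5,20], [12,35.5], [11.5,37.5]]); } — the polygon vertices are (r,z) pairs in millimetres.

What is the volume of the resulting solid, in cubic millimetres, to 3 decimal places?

Profile (r,z), 5 vertices: (2.5,22.5) (5.5,1.5) (15.5,20) (12,35.5) (11.5,37.5)
edge 0: (2.5,22.5)→(5.5,1.5)  cross = 2.5·1.5 − 5.5·22.5 = -120.0000; (r_i+r_j)·cross = 8·-120.0000 = -960.0000
edge 1: (5.5,1.5)→(15.5,20)  cross = 5.5·20 − 15.5·1.5 = 86.7500; (r_i+r_j)·cross = 21·86.7500 = 1821.7500
edge 2: (15.5,20)→(12,35.5)  cross = 15.5·35.5 − 12·20 = 310.2500; (r_i+r_j)·cross = 27.5·310.2500 = 8531.8750
edge 3: (12,35.5)→(11.5,37.5)  cross = 12·37.5 − 11.5·35.5 = 41.7500; (r_i+r_j)·cross = 23.5·41.7500 = 981.1250
edge 4: (11.5,37.5)→(2.5,22.5)  cross = 11.5·22.5 − 2.5·37.5 = 165.0000; (r_i+r_j)·cross = 14·165.0000 = 2310.0000
Σcross = 483.7500 → A = |Σcross|/2 = 241.8750 mm²
Σ(r_i+r_j)·cross = 12684.7500 → first moment M = |Σ|/6 = 2114.1250
R_c = M/A = 2114.1250/241.8750 = 8.7406 mm
θ = 191° = 3.333579 rad
V = θ·R_c·A = 3.333579·8.7406·241.8750 = 7047.602 mm³

Volume = 7047.602 mm³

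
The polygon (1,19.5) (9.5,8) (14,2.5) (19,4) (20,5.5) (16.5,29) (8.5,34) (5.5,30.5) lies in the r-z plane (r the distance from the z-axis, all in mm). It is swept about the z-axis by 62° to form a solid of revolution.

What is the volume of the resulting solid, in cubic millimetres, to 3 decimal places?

Volume = 4424.273 mm³

Profile (r,z), 8 vertices: (1,19.5) (9.5,8) (14,2.5) (19,4) (20,5.5) (16.5,29) (8.5,34) (5.5,30.5)
edge 0: (1,19.5)→(9.5,8)  cross = 1·8 − 9.5·19.5 = -177.2500; (r_i+r_j)·cross = 10.5·-177.2500 = -1861.1250
edge 1: (9.5,8)→(14,2.5)  cross = 9.5·2.5 − 14·8 = -88.2500; (r_i+r_j)·cross = 23.5·-88.2500 = -2073.8750
edge 2: (14,2.5)→(19,4)  cross = 14·4 − 19·2.5 = 8.5000; (r_i+r_j)·cross = 33·8.5000 = 280.5000
edge 3: (19,4)→(20,5.5)  cross = 19·5.5 − 20·4 = 24.5000; (r_i+r_j)·cross = 39·24.5000 = 955.5000
edge 4: (20,5.5)→(16.5,29)  cross = 20·29 − 16.5·5.5 = 489.2500; (r_i+r_j)·cross = 36.5·489.2500 = 17857.6250
edge 5: (16.5,29)→(8.5,34)  cross = 16.5·34 − 8.5·29 = 314.5000; (r_i+r_j)·cross = 25·314.5000 = 7862.5000
edge 6: (8.5,34)→(5.5,30.5)  cross = 8.5·30.5 − 5.5·34 = 72.2500; (r_i+r_j)·cross = 14·72.2500 = 1011.5000
edge 7: (5.5,30.5)→(1,19.5)  cross = 5.5·19.5 − 1·30.5 = 76.7500; (r_i+r_j)·cross = 6.5·76.7500 = 498.8750
Σcross = 720.2500 → A = |Σcross|/2 = 360.1250 mm²
Σ(r_i+r_j)·cross = 24531.5000 → first moment M = |Σ|/6 = 4088.5833
R_c = M/A = 4088.5833/360.1250 = 11.3532 mm
θ = 62° = 1.082104 rad
V = θ·R_c·A = 1.082104·11.3532·360.1250 = 4424.273 mm³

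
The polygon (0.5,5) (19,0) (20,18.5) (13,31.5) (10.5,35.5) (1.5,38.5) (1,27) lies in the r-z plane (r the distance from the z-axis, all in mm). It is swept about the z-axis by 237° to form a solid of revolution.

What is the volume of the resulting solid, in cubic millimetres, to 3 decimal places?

Profile (r,z), 7 vertices: (0.5,5) (19,0) (20,18.5) (13,31.5) (10.5,35.5) (1.5,38.5) (1,27)
edge 0: (0.5,5)→(19,0)  cross = 0.5·0 − 19·5 = -95.0000; (r_i+r_j)·cross = 19.5·-95.0000 = -1852.5000
edge 1: (19,0)→(20,18.5)  cross = 19·18.5 − 20·0 = 351.5000; (r_i+r_j)·cross = 39·351.5000 = 13708.5000
edge 2: (20,18.5)→(13,31.5)  cross = 20·31.5 − 13·18.5 = 389.5000; (r_i+r_j)·cross = 33·389.5000 = 12853.5000
edge 3: (13,31.5)→(10.5,35.5)  cross = 13·35.5 − 10.5·31.5 = 130.7500; (r_i+r_j)·cross = 23.5·130.7500 = 3072.6250
edge 4: (10.5,35.5)→(1.5,38.5)  cross = 10.5·38.5 − 1.5·35.5 = 351.0000; (r_i+r_j)·cross = 12·351.0000 = 4212.0000
edge 5: (1.5,38.5)→(1,27)  cross = 1.5·27 − 1·38.5 = 2.0000; (r_i+r_j)·cross = 2.5·2.0000 = 5.0000
edge 6: (1,27)→(0.5,5)  cross = 1·5 − 0.5·27 = -8.5000; (r_i+r_j)·cross = 1.5·-8.5000 = -12.7500
Σcross = 1121.2500 → A = |Σcross|/2 = 560.6250 mm²
Σ(r_i+r_j)·cross = 31986.3750 → first moment M = |Σ|/6 = 5331.0625
R_c = M/A = 5331.0625/560.6250 = 9.5091 mm
θ = 237° = 4.136430 rad
V = θ·R_c·A = 4.136430·9.5091·560.6250 = 22051.569 mm³

Volume = 22051.569 mm³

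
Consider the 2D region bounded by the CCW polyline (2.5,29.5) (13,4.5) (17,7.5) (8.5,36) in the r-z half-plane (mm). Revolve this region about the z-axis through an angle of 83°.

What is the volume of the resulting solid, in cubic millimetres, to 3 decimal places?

Volume = 2561.347 mm³

Profile (r,z), 4 vertices: (2.5,29.5) (13,4.5) (17,7.5) (8.5,36)
edge 0: (2.5,29.5)→(13,4.5)  cross = 2.5·4.5 − 13·29.5 = -372.2500; (r_i+r_j)·cross = 15.5·-372.2500 = -5769.8750
edge 1: (13,4.5)→(17,7.5)  cross = 13·7.5 − 17·4.5 = 21.0000; (r_i+r_j)·cross = 30·21.0000 = 630.0000
edge 2: (17,7.5)→(8.5,36)  cross = 17·36 − 8.5·7.5 = 548.2500; (r_i+r_j)·cross = 25.5·548.2500 = 13980.3750
edge 3: (8.5,36)→(2.5,29.5)  cross = 8.5·29.5 − 2.5·36 = 160.7500; (r_i+r_j)·cross = 11·160.7500 = 1768.2500
Σcross = 357.7500 → A = |Σcross|/2 = 178.8750 mm²
Σ(r_i+r_j)·cross = 10608.7500 → first moment M = |Σ|/6 = 1768.1250
R_c = M/A = 1768.1250/178.8750 = 9.8847 mm
θ = 83° = 1.448623 rad
V = θ·R_c·A = 1.448623·9.8847·178.8750 = 2561.347 mm³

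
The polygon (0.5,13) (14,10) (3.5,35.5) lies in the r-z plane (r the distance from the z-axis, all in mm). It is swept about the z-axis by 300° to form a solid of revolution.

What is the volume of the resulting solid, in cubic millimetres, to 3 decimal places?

Volume = 4912.666 mm³

Profile (r,z), 3 vertices: (0.5,13) (14,10) (3.5,35.5)
edge 0: (0.5,13)→(14,10)  cross = 0.5·10 − 14·13 = -177.0000; (r_i+r_j)·cross = 14.5·-177.0000 = -2566.5000
edge 1: (14,10)→(3.5,35.5)  cross = 14·35.5 − 3.5·10 = 462.0000; (r_i+r_j)·cross = 17.5·462.0000 = 8085.0000
edge 2: (3.5,35.5)→(0.5,13)  cross = 3.5·13 − 0.5·35.5 = 27.7500; (r_i+r_j)·cross = 4·27.7500 = 111.0000
Σcross = 312.7500 → A = |Σcross|/2 = 156.3750 mm²
Σ(r_i+r_j)·cross = 5629.5000 → first moment M = |Σ|/6 = 938.2500
R_c = M/A = 938.2500/156.3750 = 6.0000 mm
θ = 300° = 5.235988 rad
V = θ·R_c·A = 5.235988·6.0000·156.3750 = 4912.666 mm³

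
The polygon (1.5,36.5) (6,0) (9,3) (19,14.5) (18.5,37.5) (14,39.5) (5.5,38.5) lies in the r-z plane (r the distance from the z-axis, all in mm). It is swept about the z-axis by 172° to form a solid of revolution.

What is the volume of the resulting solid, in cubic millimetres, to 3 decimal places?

Volume = 15663.697 mm³

Profile (r,z), 7 vertices: (1.5,36.5) (6,0) (9,3) (19,14.5) (18.5,37.5) (14,39.5) (5.5,38.5)
edge 0: (1.5,36.5)→(6,0)  cross = 1.5·0 − 6·36.5 = -219.0000; (r_i+r_j)·cross = 7.5·-219.0000 = -1642.5000
edge 1: (6,0)→(9,3)  cross = 6·3 − 9·0 = 18.0000; (r_i+r_j)·cross = 15·18.0000 = 270.0000
edge 2: (9,3)→(19,14.5)  cross = 9·14.5 − 19·3 = 73.5000; (r_i+r_j)·cross = 28·73.5000 = 2058.0000
edge 3: (19,14.5)→(18.5,37.5)  cross = 19·37.5 − 18.5·14.5 = 444.2500; (r_i+r_j)·cross = 37.5·444.2500 = 16659.3750
edge 4: (18.5,37.5)→(14,39.5)  cross = 18.5·39.5 − 14·37.5 = 205.7500; (r_i+r_j)·cross = 32.5·205.7500 = 6686.8750
edge 5: (14,39.5)→(5.5,38.5)  cross = 14·38.5 − 5.5·39.5 = 321.7500; (r_i+r_j)·cross = 19.5·321.7500 = 6274.1250
edge 6: (5.5,38.5)→(1.5,36.5)  cross = 5.5·36.5 − 1.5·38.5 = 143.0000; (r_i+r_j)·cross = 7·143.0000 = 1001.0000
Σcross = 987.2500 → A = |Σcross|/2 = 493.6250 mm²
Σ(r_i+r_j)·cross = 31306.8750 → first moment M = |Σ|/6 = 5217.8125
R_c = M/A = 5217.8125/493.6250 = 10.5704 mm
θ = 172° = 3.001966 rad
V = θ·R_c·A = 3.001966·10.5704·493.6250 = 15663.697 mm³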